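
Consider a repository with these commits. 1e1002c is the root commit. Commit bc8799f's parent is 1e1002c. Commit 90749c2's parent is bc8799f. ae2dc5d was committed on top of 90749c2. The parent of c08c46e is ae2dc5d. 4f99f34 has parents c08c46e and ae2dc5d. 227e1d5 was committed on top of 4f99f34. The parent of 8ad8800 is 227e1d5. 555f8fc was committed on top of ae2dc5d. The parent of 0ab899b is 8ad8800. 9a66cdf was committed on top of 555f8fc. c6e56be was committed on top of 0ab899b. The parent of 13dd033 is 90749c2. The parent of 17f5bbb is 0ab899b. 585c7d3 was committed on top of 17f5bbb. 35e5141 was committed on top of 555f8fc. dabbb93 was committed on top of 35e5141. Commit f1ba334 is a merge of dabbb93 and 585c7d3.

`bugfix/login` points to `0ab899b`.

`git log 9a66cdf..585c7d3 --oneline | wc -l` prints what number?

Reachable from 585c7d3: {0ab899b, 17f5bbb, 1e1002c, 227e1d5, 4f99f34, 585c7d3, 8ad8800, 90749c2, ae2dc5d, bc8799f, c08c46e}.
Reachable from 9a66cdf: {1e1002c, 555f8fc, 90749c2, 9a66cdf, ae2dc5d, bc8799f}.
In 585c7d3's history but not 9a66cdf's: {0ab899b, 17f5bbb, 227e1d5, 4f99f34, 585c7d3, 8ad8800, c08c46e} — 7 commits.

7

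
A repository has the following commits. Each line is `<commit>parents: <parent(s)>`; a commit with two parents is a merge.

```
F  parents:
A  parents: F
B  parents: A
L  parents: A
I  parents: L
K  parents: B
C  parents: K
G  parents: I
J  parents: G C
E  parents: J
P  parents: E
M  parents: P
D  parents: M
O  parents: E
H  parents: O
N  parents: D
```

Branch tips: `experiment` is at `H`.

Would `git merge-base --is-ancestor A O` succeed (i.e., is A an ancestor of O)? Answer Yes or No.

Ancestors of O (commits reachable by following parents): {A, B, C, E, F, G, I, J, K, L, O}.
A is in that set, so it is an ancestor of O.

Yes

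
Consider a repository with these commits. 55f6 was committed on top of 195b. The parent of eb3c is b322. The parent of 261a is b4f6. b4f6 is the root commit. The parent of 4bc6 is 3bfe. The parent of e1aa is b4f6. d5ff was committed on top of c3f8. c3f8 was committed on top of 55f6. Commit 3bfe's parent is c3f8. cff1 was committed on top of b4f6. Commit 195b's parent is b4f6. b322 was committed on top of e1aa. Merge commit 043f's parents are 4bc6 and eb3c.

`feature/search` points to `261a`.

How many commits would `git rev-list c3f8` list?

4

Walking parent pointers from c3f8: reachable set = {195b, 55f6, b4f6, c3f8}.
That is 4 commits.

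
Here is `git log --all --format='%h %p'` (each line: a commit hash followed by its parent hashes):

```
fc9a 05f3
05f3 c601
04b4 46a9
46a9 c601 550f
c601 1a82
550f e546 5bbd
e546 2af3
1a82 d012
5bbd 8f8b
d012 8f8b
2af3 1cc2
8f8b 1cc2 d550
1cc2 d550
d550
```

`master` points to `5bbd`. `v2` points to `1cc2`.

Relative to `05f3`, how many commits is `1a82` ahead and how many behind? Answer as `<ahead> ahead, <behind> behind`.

Reachable from 1a82: {1a82, 1cc2, 8f8b, d012, d550}.
Reachable from 05f3: {05f3, 1a82, 1cc2, 8f8b, c601, d012, d550}.
Only in 1a82's history (ahead): {} — 0.
Only in 05f3's history (behind): {05f3, c601} — 2.

0 ahead, 2 behind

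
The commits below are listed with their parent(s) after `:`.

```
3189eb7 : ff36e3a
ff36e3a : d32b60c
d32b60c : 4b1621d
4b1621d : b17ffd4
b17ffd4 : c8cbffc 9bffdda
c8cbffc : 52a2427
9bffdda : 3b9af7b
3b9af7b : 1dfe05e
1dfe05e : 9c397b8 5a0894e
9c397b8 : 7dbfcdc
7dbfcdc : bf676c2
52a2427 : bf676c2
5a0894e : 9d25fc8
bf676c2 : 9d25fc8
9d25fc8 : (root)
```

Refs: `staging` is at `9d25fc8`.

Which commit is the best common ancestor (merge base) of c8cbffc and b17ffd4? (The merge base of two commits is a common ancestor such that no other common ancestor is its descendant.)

c8cbffc

Ancestors of c8cbffc: {52a2427, 9d25fc8, bf676c2, c8cbffc}.
Ancestors of b17ffd4: {1dfe05e, 3b9af7b, 52a2427, 5a0894e, 7dbfcdc, 9bffdda, 9c397b8, 9d25fc8, b17ffd4, bf676c2, c8cbffc}.
Common ancestors: {52a2427, 9d25fc8, bf676c2, c8cbffc}.
Among these, c8cbffc is not an ancestor of any other common ancestor — it is the merge base.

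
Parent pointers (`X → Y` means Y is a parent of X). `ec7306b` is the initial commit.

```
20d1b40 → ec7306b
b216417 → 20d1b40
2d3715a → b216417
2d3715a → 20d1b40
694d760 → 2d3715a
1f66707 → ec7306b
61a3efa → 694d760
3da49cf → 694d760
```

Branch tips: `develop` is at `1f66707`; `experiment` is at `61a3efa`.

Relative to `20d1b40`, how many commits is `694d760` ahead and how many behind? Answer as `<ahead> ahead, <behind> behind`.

3 ahead, 0 behind

Reachable from 694d760: {20d1b40, 2d3715a, 694d760, b216417, ec7306b}.
Reachable from 20d1b40: {20d1b40, ec7306b}.
Only in 694d760's history (ahead): {2d3715a, 694d760, b216417} — 3.
Only in 20d1b40's history (behind): {} — 0.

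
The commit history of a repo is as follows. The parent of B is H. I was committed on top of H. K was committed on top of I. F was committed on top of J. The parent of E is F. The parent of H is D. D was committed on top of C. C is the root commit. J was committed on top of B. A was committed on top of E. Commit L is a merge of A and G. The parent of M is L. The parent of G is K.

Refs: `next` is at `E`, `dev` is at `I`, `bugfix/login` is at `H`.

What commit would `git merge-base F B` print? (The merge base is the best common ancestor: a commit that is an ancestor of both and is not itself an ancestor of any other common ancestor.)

B

Ancestors of F: {B, C, D, F, H, J}.
Ancestors of B: {B, C, D, H}.
Common ancestors: {B, C, D, H}.
Among these, B is not an ancestor of any other common ancestor — it is the merge base.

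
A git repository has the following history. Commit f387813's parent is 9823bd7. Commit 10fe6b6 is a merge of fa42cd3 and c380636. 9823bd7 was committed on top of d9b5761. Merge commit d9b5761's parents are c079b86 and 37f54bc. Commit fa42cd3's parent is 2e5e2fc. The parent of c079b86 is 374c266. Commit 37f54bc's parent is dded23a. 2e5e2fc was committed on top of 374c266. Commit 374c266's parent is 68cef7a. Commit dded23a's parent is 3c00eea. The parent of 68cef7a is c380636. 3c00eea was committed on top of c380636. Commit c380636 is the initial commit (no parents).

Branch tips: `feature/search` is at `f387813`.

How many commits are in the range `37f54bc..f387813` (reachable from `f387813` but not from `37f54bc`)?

Reachable from f387813: {374c266, 37f54bc, 3c00eea, 68cef7a, 9823bd7, c079b86, c380636, d9b5761, dded23a, f387813}.
Reachable from 37f54bc: {37f54bc, 3c00eea, c380636, dded23a}.
In f387813's history but not 37f54bc's: {374c266, 68cef7a, 9823bd7, c079b86, d9b5761, f387813} — 6 commits.

6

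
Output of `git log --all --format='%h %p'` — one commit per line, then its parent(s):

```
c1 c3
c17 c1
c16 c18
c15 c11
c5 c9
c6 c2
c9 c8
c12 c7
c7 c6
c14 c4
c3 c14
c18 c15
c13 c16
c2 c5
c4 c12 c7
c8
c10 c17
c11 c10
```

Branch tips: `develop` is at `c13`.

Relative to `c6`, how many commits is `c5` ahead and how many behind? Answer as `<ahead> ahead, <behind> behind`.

0 ahead, 2 behind

Reachable from c5: {c5, c8, c9}.
Reachable from c6: {c2, c5, c6, c8, c9}.
Only in c5's history (ahead): {} — 0.
Only in c6's history (behind): {c2, c6} — 2.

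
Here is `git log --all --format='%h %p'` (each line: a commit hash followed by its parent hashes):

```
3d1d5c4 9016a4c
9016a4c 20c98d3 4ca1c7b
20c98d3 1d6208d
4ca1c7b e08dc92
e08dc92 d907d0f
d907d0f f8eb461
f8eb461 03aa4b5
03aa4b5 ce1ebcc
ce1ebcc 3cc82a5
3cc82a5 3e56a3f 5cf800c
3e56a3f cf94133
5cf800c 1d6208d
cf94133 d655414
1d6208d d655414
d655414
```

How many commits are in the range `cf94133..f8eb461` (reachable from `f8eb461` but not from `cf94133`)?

Reachable from f8eb461: {03aa4b5, 1d6208d, 3cc82a5, 3e56a3f, 5cf800c, ce1ebcc, cf94133, d655414, f8eb461}.
Reachable from cf94133: {cf94133, d655414}.
In f8eb461's history but not cf94133's: {03aa4b5, 1d6208d, 3cc82a5, 3e56a3f, 5cf800c, ce1ebcc, f8eb461} — 7 commits.

7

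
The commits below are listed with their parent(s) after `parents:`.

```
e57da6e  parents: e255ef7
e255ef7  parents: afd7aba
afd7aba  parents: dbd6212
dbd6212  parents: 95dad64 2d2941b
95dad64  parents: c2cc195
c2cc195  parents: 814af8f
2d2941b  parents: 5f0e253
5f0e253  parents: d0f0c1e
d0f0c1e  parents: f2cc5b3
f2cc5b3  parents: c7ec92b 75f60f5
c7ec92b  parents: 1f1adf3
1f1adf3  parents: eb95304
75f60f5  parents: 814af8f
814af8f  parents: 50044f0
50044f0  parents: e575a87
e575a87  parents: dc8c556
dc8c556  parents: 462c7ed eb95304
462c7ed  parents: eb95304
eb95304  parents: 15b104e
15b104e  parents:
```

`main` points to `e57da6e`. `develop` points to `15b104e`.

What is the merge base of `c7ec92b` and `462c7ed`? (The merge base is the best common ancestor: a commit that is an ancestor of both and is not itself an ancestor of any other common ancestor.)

eb95304

Ancestors of c7ec92b: {15b104e, 1f1adf3, c7ec92b, eb95304}.
Ancestors of 462c7ed: {15b104e, 462c7ed, eb95304}.
Common ancestors: {15b104e, eb95304}.
Among these, eb95304 is not an ancestor of any other common ancestor — it is the merge base.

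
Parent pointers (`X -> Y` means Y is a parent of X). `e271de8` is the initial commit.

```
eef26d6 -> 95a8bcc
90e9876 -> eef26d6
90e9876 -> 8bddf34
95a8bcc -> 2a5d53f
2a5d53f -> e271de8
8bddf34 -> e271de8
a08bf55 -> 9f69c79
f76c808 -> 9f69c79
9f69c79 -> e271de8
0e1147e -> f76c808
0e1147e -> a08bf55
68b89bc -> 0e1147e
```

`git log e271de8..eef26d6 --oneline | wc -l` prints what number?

3

Reachable from eef26d6: {2a5d53f, 95a8bcc, e271de8, eef26d6}.
Reachable from e271de8: {e271de8}.
In eef26d6's history but not e271de8's: {2a5d53f, 95a8bcc, eef26d6} — 3 commits.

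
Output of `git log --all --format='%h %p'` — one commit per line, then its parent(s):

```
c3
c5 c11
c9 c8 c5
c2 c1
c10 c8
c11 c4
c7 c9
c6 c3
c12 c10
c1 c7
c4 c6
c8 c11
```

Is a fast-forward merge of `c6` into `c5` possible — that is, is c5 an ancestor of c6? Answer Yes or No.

No

A fast-forward from c5 to c6 is possible iff c5 is an ancestor of c6.
Ancestors of c6: {c3, c6}.
c5 is not among them, so fast-forward is not possible.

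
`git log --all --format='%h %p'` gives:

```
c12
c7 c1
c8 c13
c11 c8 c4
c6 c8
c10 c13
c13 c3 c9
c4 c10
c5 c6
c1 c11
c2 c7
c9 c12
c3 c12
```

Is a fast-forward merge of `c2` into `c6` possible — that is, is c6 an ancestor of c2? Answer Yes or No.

No

A fast-forward from c6 to c2 is possible iff c6 is an ancestor of c2.
Ancestors of c2: {c1, c10, c11, c12, c13, c2, c3, c4, c7, c8, c9}.
c6 is not among them, so fast-forward is not possible.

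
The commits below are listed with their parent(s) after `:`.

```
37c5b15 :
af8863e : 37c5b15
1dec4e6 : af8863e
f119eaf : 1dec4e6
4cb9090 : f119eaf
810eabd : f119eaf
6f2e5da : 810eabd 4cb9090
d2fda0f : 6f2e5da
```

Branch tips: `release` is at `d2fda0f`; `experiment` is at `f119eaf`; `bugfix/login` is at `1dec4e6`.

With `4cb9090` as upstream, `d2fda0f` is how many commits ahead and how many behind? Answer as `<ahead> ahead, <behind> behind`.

Reachable from d2fda0f: {1dec4e6, 37c5b15, 4cb9090, 6f2e5da, 810eabd, af8863e, d2fda0f, f119eaf}.
Reachable from 4cb9090: {1dec4e6, 37c5b15, 4cb9090, af8863e, f119eaf}.
Only in d2fda0f's history (ahead): {6f2e5da, 810eabd, d2fda0f} — 3.
Only in 4cb9090's history (behind): {} — 0.

3 ahead, 0 behind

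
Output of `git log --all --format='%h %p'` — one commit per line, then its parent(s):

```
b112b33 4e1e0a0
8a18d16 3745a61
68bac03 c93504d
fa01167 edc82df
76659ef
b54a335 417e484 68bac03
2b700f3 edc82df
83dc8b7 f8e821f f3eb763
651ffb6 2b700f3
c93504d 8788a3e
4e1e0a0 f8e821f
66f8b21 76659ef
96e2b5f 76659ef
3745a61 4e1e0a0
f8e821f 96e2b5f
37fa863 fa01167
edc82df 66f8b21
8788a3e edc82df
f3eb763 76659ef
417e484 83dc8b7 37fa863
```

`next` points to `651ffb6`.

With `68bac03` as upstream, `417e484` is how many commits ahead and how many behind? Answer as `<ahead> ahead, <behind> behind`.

Reachable from 417e484: {37fa863, 417e484, 66f8b21, 76659ef, 83dc8b7, 96e2b5f, edc82df, f3eb763, f8e821f, fa01167}.
Reachable from 68bac03: {66f8b21, 68bac03, 76659ef, 8788a3e, c93504d, edc82df}.
Only in 417e484's history (ahead): {37fa863, 417e484, 83dc8b7, 96e2b5f, f3eb763, f8e821f, fa01167} — 7.
Only in 68bac03's history (behind): {68bac03, 8788a3e, c93504d} — 3.

7 ahead, 3 behind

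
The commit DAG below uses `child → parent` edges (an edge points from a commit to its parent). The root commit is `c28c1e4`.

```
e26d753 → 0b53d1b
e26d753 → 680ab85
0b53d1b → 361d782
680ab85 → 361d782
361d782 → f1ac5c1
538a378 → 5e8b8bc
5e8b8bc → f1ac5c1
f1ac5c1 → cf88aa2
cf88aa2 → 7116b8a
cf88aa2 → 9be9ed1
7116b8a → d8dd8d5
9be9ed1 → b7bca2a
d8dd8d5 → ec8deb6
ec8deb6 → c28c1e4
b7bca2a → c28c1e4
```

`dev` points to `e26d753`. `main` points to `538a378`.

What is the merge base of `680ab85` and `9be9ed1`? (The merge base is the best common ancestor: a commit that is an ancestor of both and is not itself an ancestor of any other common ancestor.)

Ancestors of 680ab85: {361d782, 680ab85, 7116b8a, 9be9ed1, b7bca2a, c28c1e4, cf88aa2, d8dd8d5, ec8deb6, f1ac5c1}.
Ancestors of 9be9ed1: {9be9ed1, b7bca2a, c28c1e4}.
Common ancestors: {9be9ed1, b7bca2a, c28c1e4}.
Among these, 9be9ed1 is not an ancestor of any other common ancestor — it is the merge base.

9be9ed1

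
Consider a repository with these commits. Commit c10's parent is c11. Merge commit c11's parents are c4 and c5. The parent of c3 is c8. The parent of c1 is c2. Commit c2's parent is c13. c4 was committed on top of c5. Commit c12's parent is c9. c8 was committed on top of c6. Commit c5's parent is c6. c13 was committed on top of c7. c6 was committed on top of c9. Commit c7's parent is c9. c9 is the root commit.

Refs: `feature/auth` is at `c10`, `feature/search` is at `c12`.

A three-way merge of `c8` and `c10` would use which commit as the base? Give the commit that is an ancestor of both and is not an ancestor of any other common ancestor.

Ancestors of c8: {c6, c8, c9}.
Ancestors of c10: {c10, c11, c4, c5, c6, c9}.
Common ancestors: {c6, c9}.
Among these, c6 is not an ancestor of any other common ancestor — it is the merge base.

c6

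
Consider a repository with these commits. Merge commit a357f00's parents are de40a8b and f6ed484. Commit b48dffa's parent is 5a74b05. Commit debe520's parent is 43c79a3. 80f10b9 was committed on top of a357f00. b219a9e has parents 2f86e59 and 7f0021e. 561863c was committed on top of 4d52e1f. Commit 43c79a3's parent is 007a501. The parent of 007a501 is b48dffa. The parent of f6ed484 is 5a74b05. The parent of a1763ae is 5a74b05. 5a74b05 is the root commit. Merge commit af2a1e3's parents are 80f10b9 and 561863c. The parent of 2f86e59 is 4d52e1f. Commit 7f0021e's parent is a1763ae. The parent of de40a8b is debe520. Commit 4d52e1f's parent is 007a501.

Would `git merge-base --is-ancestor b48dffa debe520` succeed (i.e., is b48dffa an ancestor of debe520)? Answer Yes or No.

Ancestors of debe520 (commits reachable by following parents): {007a501, 43c79a3, 5a74b05, b48dffa, debe520}.
b48dffa is in that set, so it is an ancestor of debe520.

Yes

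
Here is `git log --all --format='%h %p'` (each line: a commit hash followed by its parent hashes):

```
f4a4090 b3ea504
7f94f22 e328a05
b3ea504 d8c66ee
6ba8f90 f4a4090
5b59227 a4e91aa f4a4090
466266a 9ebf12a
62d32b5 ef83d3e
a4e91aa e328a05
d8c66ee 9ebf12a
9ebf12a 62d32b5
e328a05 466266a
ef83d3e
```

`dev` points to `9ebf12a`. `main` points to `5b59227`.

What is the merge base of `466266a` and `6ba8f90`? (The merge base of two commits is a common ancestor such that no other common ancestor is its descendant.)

9ebf12a

Ancestors of 466266a: {466266a, 62d32b5, 9ebf12a, ef83d3e}.
Ancestors of 6ba8f90: {62d32b5, 6ba8f90, 9ebf12a, b3ea504, d8c66ee, ef83d3e, f4a4090}.
Common ancestors: {62d32b5, 9ebf12a, ef83d3e}.
Among these, 9ebf12a is not an ancestor of any other common ancestor — it is the merge base.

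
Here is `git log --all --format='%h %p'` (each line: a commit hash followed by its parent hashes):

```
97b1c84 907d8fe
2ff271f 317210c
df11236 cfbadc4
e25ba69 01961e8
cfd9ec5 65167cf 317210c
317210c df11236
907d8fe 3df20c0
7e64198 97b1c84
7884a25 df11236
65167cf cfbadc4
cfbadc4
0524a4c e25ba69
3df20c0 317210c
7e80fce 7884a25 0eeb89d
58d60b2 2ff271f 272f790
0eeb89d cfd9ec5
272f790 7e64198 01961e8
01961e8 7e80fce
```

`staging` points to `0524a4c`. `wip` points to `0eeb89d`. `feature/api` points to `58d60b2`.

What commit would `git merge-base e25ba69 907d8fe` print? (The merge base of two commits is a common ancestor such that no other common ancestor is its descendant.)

Ancestors of e25ba69: {01961e8, 0eeb89d, 317210c, 65167cf, 7884a25, 7e80fce, cfbadc4, cfd9ec5, df11236, e25ba69}.
Ancestors of 907d8fe: {317210c, 3df20c0, 907d8fe, cfbadc4, df11236}.
Common ancestors: {317210c, cfbadc4, df11236}.
Among these, 317210c is not an ancestor of any other common ancestor — it is the merge base.

317210c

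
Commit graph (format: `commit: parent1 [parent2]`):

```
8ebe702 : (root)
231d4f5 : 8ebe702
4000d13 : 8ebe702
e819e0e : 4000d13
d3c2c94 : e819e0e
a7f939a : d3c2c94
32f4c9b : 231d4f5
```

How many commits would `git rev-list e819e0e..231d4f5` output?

1

Reachable from 231d4f5: {231d4f5, 8ebe702}.
Reachable from e819e0e: {4000d13, 8ebe702, e819e0e}.
In 231d4f5's history but not e819e0e's: {231d4f5} — 1 commit.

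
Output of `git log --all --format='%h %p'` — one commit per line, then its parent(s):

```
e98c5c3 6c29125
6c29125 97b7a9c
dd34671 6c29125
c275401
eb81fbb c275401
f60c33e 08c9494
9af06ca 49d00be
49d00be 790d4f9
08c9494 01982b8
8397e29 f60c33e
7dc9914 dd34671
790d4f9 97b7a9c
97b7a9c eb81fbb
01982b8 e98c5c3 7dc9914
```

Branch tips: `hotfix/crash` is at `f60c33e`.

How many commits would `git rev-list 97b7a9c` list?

3

Walking parent pointers from 97b7a9c: reachable set = {97b7a9c, c275401, eb81fbb}.
That is 3 commits.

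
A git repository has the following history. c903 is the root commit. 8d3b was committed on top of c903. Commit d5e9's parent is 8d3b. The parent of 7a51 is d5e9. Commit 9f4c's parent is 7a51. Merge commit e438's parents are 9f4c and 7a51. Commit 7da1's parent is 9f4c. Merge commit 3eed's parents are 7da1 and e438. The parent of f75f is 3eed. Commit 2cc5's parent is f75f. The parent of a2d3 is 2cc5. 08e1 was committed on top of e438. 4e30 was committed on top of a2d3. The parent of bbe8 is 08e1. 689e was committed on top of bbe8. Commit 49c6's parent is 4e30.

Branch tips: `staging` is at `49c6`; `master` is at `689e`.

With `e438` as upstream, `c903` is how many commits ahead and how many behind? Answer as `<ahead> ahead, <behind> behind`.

0 ahead, 5 behind

Reachable from c903: {c903}.
Reachable from e438: {7a51, 8d3b, 9f4c, c903, d5e9, e438}.
Only in c903's history (ahead): {} — 0.
Only in e438's history (behind): {7a51, 8d3b, 9f4c, d5e9, e438} — 5.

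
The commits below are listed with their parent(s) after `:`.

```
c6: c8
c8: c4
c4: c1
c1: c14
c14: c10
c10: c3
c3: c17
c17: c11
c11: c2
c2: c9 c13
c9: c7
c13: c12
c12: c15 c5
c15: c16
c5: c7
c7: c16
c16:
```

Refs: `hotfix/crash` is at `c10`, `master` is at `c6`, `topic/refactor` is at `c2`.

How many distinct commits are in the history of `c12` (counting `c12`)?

5

Walking parent pointers from c12: reachable set = {c12, c15, c16, c5, c7}.
That is 5 commits.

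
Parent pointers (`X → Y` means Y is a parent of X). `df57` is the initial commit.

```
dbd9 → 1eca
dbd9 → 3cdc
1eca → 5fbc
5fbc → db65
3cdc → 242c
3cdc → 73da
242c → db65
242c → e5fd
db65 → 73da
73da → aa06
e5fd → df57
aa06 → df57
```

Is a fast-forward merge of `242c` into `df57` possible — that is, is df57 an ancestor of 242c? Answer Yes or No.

Yes

A fast-forward from df57 to 242c is possible iff df57 is an ancestor of 242c.
Ancestors of 242c: {242c, 73da, aa06, db65, df57, e5fd}.
df57 is among them, so fast-forward is possible.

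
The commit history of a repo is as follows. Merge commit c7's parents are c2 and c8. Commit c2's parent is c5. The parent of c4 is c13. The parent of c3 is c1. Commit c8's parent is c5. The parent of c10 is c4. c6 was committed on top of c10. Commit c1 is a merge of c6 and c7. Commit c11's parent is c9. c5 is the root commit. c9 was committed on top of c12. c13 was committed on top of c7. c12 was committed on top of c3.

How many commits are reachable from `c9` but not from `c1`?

Reachable from c9: {c1, c10, c12, c13, c2, c3, c4, c5, c6, c7, c8, c9}.
Reachable from c1: {c1, c10, c13, c2, c4, c5, c6, c7, c8}.
In c9's history but not c1's: {c12, c3, c9} — 3 commits.

3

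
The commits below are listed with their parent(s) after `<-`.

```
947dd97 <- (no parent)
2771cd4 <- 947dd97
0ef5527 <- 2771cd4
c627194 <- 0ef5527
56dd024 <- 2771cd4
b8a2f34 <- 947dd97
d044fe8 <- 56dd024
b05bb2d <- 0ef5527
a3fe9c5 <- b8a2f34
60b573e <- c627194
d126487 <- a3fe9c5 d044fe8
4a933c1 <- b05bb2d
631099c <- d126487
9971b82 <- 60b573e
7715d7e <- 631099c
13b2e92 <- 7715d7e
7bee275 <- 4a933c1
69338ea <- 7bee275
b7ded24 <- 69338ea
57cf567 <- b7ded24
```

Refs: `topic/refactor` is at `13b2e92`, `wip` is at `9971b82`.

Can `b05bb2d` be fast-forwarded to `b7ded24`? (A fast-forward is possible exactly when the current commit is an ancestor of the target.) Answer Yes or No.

A fast-forward from b05bb2d to b7ded24 is possible iff b05bb2d is an ancestor of b7ded24.
Ancestors of b7ded24: {0ef5527, 2771cd4, 4a933c1, 69338ea, 7bee275, 947dd97, b05bb2d, b7ded24}.
b05bb2d is among them, so fast-forward is possible.

Yes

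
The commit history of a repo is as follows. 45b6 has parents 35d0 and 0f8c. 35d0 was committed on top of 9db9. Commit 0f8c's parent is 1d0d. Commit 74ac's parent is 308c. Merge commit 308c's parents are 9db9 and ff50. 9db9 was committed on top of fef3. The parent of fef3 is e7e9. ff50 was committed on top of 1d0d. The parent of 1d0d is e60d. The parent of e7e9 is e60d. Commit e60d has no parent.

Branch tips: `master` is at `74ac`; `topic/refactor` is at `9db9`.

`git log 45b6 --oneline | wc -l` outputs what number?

Walking parent pointers from 45b6: reachable set = {0f8c, 1d0d, 35d0, 45b6, 9db9, e60d, e7e9, fef3}.
That is 8 commits.

8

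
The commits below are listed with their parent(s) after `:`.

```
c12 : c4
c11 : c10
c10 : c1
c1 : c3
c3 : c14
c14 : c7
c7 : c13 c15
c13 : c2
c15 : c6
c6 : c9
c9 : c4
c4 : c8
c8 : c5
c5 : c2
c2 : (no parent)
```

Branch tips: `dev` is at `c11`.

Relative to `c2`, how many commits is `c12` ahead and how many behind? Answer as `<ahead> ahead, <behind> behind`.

4 ahead, 0 behind

Reachable from c12: {c12, c2, c4, c5, c8}.
Reachable from c2: {c2}.
Only in c12's history (ahead): {c12, c4, c5, c8} — 4.
Only in c2's history (behind): {} — 0.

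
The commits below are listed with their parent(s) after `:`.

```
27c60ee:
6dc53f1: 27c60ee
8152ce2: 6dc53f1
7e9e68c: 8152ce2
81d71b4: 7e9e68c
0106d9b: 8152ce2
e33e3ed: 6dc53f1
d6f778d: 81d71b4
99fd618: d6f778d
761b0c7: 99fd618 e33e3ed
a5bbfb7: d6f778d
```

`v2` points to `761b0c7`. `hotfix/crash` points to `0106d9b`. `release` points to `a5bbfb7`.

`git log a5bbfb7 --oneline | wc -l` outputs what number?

7

Walking parent pointers from a5bbfb7: reachable set = {27c60ee, 6dc53f1, 7e9e68c, 8152ce2, 81d71b4, a5bbfb7, d6f778d}.
That is 7 commits.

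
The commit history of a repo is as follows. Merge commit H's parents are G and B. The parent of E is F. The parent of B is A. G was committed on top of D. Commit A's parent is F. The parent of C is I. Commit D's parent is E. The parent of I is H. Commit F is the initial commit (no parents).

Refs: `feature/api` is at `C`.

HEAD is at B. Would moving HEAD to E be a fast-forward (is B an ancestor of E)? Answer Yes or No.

A fast-forward from B to E is possible iff B is an ancestor of E.
Ancestors of E: {E, F}.
B is not among them, so fast-forward is not possible.

No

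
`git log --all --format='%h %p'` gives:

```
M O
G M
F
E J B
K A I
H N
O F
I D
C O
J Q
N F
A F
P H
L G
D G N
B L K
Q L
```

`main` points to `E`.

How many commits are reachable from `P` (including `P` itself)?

Walking parent pointers from P: reachable set = {F, H, N, P}.
That is 4 commits.

4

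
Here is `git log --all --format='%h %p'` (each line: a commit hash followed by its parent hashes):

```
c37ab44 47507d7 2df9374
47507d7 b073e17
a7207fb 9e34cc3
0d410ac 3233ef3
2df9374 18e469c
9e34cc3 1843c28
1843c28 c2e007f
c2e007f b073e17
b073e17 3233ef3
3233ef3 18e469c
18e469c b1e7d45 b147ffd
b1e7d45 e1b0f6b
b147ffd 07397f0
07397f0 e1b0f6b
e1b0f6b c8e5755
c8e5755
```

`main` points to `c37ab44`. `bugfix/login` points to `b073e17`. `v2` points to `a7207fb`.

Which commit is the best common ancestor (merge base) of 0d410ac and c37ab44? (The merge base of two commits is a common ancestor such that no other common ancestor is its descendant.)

3233ef3

Ancestors of 0d410ac: {07397f0, 0d410ac, 18e469c, 3233ef3, b147ffd, b1e7d45, c8e5755, e1b0f6b}.
Ancestors of c37ab44: {07397f0, 18e469c, 2df9374, 3233ef3, 47507d7, b073e17, b147ffd, b1e7d45, c37ab44, c8e5755, e1b0f6b}.
Common ancestors: {07397f0, 18e469c, 3233ef3, b147ffd, b1e7d45, c8e5755, e1b0f6b}.
Among these, 3233ef3 is not an ancestor of any other common ancestor — it is the merge base.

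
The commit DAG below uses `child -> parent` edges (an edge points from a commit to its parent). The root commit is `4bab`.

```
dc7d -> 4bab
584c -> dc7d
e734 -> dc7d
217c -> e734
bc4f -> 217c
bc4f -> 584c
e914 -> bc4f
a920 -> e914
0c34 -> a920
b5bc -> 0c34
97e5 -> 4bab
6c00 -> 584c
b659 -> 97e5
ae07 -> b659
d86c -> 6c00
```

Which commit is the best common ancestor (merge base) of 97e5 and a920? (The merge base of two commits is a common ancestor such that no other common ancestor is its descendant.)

Ancestors of 97e5: {4bab, 97e5}.
Ancestors of a920: {217c, 4bab, 584c, a920, bc4f, dc7d, e734, e914}.
Common ancestors: {4bab}.
The only common ancestor is 4bab, so it is the merge base.

4bab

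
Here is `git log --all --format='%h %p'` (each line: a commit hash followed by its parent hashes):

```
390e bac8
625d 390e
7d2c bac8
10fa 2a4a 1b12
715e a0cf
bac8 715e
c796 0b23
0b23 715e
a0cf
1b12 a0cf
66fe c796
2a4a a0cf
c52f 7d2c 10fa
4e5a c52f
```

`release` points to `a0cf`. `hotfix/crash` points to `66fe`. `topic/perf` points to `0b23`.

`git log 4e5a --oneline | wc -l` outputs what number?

Walking parent pointers from 4e5a: reachable set = {10fa, 1b12, 2a4a, 4e5a, 715e, 7d2c, a0cf, bac8, c52f}.
That is 9 commits.

9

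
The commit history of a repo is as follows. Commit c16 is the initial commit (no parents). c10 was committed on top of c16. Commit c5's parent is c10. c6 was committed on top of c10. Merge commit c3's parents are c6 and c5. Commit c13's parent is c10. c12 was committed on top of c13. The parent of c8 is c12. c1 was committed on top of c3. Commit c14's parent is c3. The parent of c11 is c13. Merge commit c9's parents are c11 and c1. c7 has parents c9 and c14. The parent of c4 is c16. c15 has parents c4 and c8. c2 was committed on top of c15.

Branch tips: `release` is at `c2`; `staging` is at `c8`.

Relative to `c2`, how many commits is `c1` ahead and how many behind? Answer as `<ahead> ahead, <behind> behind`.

Reachable from c1: {c1, c10, c16, c3, c5, c6}.
Reachable from c2: {c10, c12, c13, c15, c16, c2, c4, c8}.
Only in c1's history (ahead): {c1, c3, c5, c6} — 4.
Only in c2's history (behind): {c12, c13, c15, c2, c4, c8} — 6.

4 ahead, 6 behind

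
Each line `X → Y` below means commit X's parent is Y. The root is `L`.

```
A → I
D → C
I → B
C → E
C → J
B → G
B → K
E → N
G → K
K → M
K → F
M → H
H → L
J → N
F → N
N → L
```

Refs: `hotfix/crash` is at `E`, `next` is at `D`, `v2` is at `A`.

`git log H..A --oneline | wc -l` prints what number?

Reachable from A: {A, B, F, G, H, I, K, L, M, N}.
Reachable from H: {H, L}.
In A's history but not H's: {A, B, F, G, I, K, M, N} — 8 commits.

8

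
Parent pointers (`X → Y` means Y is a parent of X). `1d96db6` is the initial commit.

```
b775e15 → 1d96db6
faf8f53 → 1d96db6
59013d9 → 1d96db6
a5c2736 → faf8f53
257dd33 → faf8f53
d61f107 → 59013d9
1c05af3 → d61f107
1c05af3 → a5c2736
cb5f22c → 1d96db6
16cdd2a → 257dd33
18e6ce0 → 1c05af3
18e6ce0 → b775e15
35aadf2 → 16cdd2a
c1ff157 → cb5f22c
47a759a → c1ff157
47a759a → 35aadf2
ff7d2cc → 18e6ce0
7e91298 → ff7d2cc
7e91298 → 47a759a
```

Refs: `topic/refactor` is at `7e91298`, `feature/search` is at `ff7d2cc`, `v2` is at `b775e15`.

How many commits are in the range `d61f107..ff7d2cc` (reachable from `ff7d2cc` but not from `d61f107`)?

Reachable from ff7d2cc: {18e6ce0, 1c05af3, 1d96db6, 59013d9, a5c2736, b775e15, d61f107, faf8f53, ff7d2cc}.
Reachable from d61f107: {1d96db6, 59013d9, d61f107}.
In ff7d2cc's history but not d61f107's: {18e6ce0, 1c05af3, a5c2736, b775e15, faf8f53, ff7d2cc} — 6 commits.

6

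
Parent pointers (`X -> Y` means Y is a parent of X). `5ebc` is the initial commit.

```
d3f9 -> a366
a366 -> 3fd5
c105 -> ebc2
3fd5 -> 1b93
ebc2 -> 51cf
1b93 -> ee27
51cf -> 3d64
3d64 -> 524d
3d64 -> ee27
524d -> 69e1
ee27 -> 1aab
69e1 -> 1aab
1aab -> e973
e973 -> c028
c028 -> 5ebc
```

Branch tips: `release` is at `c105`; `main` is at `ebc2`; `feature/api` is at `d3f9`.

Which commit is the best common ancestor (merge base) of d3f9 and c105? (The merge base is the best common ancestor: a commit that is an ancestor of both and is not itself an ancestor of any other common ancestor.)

Ancestors of d3f9: {1aab, 1b93, 3fd5, 5ebc, a366, c028, d3f9, e973, ee27}.
Ancestors of c105: {1aab, 3d64, 51cf, 524d, 5ebc, 69e1, c028, c105, e973, ebc2, ee27}.
Common ancestors: {1aab, 5ebc, c028, e973, ee27}.
Among these, ee27 is not an ancestor of any other common ancestor — it is the merge base.

ee27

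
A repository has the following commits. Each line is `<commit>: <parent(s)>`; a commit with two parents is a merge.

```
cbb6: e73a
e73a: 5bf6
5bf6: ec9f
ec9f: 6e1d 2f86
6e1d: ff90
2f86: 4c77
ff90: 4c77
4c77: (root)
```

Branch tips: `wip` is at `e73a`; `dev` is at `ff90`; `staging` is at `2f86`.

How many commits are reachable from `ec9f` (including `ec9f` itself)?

5

Walking parent pointers from ec9f: reachable set = {2f86, 4c77, 6e1d, ec9f, ff90}.
That is 5 commits.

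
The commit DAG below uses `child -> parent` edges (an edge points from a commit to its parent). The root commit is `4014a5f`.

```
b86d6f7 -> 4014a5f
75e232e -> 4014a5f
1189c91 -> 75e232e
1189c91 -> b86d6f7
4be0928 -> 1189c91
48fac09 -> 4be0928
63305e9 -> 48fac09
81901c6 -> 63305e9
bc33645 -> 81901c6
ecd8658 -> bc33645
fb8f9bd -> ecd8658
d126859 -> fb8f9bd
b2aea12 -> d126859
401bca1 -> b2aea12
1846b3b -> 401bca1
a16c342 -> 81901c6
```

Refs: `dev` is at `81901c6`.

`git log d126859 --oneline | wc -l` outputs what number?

12

Walking parent pointers from d126859: reachable set = {1189c91, 4014a5f, 48fac09, 4be0928, 63305e9, 75e232e, 81901c6, b86d6f7, bc33645, d126859, ecd8658, fb8f9bd}.
That is 12 commits.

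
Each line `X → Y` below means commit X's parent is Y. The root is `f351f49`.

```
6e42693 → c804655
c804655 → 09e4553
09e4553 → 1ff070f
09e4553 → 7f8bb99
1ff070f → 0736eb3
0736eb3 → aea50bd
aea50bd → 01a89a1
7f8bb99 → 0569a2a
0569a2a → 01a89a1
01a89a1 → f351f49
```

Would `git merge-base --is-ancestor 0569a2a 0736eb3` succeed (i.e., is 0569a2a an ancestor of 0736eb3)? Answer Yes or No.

No

Ancestors of 0736eb3: {01a89a1, 0736eb3, aea50bd, f351f49}.
0569a2a is not in that set, so it is not an ancestor of 0736eb3.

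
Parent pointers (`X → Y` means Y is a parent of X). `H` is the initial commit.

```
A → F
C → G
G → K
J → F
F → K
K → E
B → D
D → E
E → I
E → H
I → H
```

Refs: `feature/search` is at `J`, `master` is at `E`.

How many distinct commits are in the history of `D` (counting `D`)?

4

Walking parent pointers from D: reachable set = {D, E, H, I}.
That is 4 commits.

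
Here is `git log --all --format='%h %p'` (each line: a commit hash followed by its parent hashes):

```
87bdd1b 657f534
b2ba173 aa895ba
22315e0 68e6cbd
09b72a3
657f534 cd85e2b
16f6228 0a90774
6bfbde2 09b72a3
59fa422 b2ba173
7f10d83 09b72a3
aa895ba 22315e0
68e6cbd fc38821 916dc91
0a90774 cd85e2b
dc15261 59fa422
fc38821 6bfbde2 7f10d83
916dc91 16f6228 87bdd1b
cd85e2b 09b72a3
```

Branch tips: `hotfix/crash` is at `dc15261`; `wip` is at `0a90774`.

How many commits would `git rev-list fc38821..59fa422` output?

Reachable from 59fa422: {09b72a3, 0a90774, 16f6228, 22315e0, 59fa422, 657f534, 68e6cbd, 6bfbde2, 7f10d83, 87bdd1b, 916dc91, aa895ba, b2ba173, cd85e2b, fc38821}.
Reachable from fc38821: {09b72a3, 6bfbde2, 7f10d83, fc38821}.
In 59fa422's history but not fc38821's: {0a90774, 16f6228, 22315e0, 59fa422, 657f534, 68e6cbd, 87bdd1b, 916dc91, aa895ba, b2ba173, cd85e2b} — 11 commits.

11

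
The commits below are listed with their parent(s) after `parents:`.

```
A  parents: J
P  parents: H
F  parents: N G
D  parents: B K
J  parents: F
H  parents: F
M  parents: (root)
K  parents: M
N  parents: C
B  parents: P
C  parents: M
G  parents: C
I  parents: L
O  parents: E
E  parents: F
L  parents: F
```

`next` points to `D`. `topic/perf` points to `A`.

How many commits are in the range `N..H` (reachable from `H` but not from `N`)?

Reachable from H: {C, F, G, H, M, N}.
Reachable from N: {C, M, N}.
In H's history but not N's: {F, G, H} — 3 commits.

3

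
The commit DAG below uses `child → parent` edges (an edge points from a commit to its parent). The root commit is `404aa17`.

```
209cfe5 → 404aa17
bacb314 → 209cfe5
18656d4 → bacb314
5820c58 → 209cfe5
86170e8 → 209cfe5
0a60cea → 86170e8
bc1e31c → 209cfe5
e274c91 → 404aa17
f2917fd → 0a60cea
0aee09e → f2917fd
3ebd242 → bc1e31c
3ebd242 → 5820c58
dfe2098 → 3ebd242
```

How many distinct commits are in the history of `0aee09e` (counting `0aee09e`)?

6

Walking parent pointers from 0aee09e: reachable set = {0a60cea, 0aee09e, 209cfe5, 404aa17, 86170e8, f2917fd}.
That is 6 commits.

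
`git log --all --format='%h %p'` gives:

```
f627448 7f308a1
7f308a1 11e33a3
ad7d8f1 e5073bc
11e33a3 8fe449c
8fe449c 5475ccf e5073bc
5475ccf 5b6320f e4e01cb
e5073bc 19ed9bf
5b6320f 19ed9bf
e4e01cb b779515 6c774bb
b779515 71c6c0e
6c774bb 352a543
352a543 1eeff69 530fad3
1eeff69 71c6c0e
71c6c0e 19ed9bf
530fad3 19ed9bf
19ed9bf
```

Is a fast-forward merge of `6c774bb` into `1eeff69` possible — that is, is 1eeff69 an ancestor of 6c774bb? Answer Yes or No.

Yes

A fast-forward from 1eeff69 to 6c774bb is possible iff 1eeff69 is an ancestor of 6c774bb.
Ancestors of 6c774bb: {19ed9bf, 1eeff69, 352a543, 530fad3, 6c774bb, 71c6c0e}.
1eeff69 is among them, so fast-forward is possible.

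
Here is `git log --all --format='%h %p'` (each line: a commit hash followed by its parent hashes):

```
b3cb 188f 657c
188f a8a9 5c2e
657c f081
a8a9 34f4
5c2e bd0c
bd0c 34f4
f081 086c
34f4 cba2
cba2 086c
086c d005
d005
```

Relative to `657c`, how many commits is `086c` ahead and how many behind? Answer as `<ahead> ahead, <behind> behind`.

Reachable from 086c: {086c, d005}.
Reachable from 657c: {086c, 657c, d005, f081}.
Only in 086c's history (ahead): {} — 0.
Only in 657c's history (behind): {657c, f081} — 2.

0 ahead, 2 behind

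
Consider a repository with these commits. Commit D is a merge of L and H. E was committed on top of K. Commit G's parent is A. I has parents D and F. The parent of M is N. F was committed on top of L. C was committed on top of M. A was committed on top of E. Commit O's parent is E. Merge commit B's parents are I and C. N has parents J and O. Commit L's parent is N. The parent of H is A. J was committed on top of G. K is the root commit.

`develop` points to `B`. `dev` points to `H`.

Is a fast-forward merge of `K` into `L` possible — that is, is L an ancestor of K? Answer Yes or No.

No

A fast-forward from L to K is possible iff L is an ancestor of K.
Ancestors of K: {K}.
L is not among them, so fast-forward is not possible.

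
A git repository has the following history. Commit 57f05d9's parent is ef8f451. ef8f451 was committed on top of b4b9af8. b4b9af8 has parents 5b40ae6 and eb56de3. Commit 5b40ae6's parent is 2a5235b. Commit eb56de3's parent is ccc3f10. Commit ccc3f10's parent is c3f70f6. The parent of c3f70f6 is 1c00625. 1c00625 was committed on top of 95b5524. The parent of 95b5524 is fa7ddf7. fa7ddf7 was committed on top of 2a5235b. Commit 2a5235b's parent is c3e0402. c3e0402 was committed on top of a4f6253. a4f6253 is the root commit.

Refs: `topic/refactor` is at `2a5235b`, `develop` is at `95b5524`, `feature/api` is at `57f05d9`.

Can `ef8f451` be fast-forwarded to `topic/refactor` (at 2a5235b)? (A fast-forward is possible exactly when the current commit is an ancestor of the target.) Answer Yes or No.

No

A fast-forward from ef8f451 to 2a5235b is possible iff ef8f451 is an ancestor of 2a5235b.
Ancestors of 2a5235b: {2a5235b, a4f6253, c3e0402}.
ef8f451 is not among them, so fast-forward is not possible.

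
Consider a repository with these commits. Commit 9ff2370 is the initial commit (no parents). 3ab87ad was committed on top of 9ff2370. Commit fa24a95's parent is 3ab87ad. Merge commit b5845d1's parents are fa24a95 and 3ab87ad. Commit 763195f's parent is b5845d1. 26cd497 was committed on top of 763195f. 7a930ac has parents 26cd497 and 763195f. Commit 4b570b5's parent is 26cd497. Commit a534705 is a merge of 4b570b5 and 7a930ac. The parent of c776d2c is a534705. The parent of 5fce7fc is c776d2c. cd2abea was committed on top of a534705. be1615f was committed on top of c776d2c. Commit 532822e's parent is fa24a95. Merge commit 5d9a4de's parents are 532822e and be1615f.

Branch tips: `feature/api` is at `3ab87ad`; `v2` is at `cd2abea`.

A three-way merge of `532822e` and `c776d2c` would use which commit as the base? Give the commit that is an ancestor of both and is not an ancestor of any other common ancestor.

Ancestors of 532822e: {3ab87ad, 532822e, 9ff2370, fa24a95}.
Ancestors of c776d2c: {26cd497, 3ab87ad, 4b570b5, 763195f, 7a930ac, 9ff2370, a534705, b5845d1, c776d2c, fa24a95}.
Common ancestors: {3ab87ad, 9ff2370, fa24a95}.
Among these, fa24a95 is not an ancestor of any other common ancestor — it is the merge base.

fa24a95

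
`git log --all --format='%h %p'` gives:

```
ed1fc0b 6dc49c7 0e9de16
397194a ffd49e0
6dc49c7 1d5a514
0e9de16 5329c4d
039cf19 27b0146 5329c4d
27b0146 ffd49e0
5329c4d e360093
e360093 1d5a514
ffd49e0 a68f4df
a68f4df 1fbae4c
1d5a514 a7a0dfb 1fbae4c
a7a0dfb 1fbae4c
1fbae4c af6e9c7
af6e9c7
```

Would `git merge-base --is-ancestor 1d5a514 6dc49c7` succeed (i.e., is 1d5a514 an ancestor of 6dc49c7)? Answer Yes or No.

Ancestors of 6dc49c7 (commits reachable by following parents): {1d5a514, 1fbae4c, 6dc49c7, a7a0dfb, af6e9c7}.
1d5a514 is in that set, so it is an ancestor of 6dc49c7.

Yes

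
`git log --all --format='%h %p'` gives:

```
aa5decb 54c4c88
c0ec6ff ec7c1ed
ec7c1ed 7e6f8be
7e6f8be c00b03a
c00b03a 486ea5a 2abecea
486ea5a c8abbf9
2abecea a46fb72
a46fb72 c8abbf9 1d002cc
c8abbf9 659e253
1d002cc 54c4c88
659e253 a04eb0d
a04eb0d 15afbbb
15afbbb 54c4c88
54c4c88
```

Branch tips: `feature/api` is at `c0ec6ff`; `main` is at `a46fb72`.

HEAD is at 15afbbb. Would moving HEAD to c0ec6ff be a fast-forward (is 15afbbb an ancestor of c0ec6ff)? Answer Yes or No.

A fast-forward from 15afbbb to c0ec6ff is possible iff 15afbbb is an ancestor of c0ec6ff.
Ancestors of c0ec6ff: {15afbbb, 1d002cc, 2abecea, 486ea5a, 54c4c88, 659e253, 7e6f8be, a04eb0d, a46fb72, c00b03a, c0ec6ff, c8abbf9, ec7c1ed}.
15afbbb is among them, so fast-forward is possible.

Yes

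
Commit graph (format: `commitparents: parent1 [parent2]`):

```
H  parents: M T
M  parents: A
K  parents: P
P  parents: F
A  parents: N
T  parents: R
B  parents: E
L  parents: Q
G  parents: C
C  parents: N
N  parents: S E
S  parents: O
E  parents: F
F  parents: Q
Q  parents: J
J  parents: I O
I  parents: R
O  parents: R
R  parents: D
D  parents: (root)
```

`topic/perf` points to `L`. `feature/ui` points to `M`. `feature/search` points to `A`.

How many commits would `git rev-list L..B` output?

3

Reachable from B: {B, D, E, F, I, J, O, Q, R}.
Reachable from L: {D, I, J, L, O, Q, R}.
In B's history but not L's: {B, E, F} — 3 commits.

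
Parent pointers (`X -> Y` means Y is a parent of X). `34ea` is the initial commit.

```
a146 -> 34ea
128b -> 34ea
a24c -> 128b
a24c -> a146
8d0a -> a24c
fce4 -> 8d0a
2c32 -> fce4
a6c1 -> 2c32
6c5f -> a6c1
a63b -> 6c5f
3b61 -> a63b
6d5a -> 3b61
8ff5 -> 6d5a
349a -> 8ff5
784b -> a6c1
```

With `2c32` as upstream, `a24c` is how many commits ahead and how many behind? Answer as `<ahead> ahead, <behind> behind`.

0 ahead, 3 behind

Reachable from a24c: {128b, 34ea, a146, a24c}.
Reachable from 2c32: {128b, 2c32, 34ea, 8d0a, a146, a24c, fce4}.
Only in a24c's history (ahead): {} — 0.
Only in 2c32's history (behind): {2c32, 8d0a, fce4} — 3.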